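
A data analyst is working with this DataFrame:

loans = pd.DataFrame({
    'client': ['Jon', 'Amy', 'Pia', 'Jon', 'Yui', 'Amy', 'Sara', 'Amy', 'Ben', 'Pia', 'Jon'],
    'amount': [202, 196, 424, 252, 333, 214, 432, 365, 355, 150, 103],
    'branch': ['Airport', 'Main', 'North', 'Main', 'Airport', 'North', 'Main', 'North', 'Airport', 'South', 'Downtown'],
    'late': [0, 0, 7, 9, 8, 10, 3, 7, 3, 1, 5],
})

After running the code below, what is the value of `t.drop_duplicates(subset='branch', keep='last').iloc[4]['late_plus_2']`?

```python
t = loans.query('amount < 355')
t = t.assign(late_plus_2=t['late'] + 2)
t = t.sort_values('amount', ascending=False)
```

7

filter rows where amount < 355:
   client  amount    branch  late
0     Jon     202   Airport     0
1     Amy     196      Main     0
3     Jon     252      Main     9
4     Yui     333   Airport     8
5     Amy     214     North    10
9     Pia     150     South     1
10    Jon     103  Downtown     5
add column late_plus_2 = t['late'] + 2:
   client  amount    branch  late  late_plus_2
0     Jon     202   Airport     0            2
1     Amy     196      Main     0            2
3     Jon     252      Main     9           11
4     Yui     333   Airport     8           10
5     Amy     214     North    10           12
9     Pia     150     South     1            3
10    Jon     103  Downtown     5            7
sort by amount descending:
   client  amount    branch  late  late_plus_2
4     Yui     333   Airport     8           10
3     Jon     252      Main     9           11
5     Amy     214     North    10           12
0     Jon     202   Airport     0            2
1     Amy     196      Main     0            2
9     Pia     150     South     1            3
10    Jon     103  Downtown     5            7
drop duplicate branch (keep=last):
   client  amount    branch  late  late_plus_2
5     Amy     214     North    10           12
0     Jon     202   Airport     0            2
1     Amy     196      Main     0            2
9     Pia     150     South     1            3
10    Jon     103  Downtown     5            7
So iloc[4]['late_plus_2'] = 7.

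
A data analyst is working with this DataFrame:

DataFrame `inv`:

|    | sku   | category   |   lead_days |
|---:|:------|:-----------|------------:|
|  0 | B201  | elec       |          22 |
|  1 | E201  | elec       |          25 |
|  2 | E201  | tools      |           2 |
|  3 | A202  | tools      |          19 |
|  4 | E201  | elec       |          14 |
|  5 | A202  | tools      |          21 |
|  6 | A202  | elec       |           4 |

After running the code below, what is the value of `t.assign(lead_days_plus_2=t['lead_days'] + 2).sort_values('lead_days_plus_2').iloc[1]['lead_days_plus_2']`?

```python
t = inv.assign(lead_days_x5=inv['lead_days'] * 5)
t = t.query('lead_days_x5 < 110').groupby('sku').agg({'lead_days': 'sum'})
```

46

add column lead_days_x5 = inv['lead_days'] * 5:
    sku category  lead_days  lead_days_x5
0  B201     elec         22           110
1  E201     elec         25           125
2  E201    tools          2            10
3  A202    tools         19            95
4  E201     elec         14            70
5  A202    tools         21           105
6  A202     elec          4            20
filter rows where lead_days_x5 < 110:
    sku category  lead_days  lead_days_x5
2  E201    tools          2            10
3  A202    tools         19            95
4  E201     elec         14            70
5  A202    tools         21           105
6  A202     elec          4            20
group by sku, sum of lead_days:
      lead_days
sku            
A202         44
E201         16
add column lead_days_plus_2 = t['lead_days'] + 2:
      lead_days  lead_days_plus_2
sku                              
A202         44                46
E201         16                18
sort by lead_days_plus_2:
      lead_days  lead_days_plus_2
sku                              
E201         16                18
A202         44                46
Then the value at position 1, column 'lead_days_plus_2': 46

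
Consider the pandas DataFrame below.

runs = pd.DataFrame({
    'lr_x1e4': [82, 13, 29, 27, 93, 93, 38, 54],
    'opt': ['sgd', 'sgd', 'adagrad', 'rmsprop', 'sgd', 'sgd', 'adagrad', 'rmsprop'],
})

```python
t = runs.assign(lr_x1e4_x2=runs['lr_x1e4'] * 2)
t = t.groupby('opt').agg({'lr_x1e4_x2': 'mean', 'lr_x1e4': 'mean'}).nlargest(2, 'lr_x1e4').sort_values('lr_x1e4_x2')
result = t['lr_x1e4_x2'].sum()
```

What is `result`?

add column lr_x1e4_x2 = runs['lr_x1e4'] * 2:
   lr_x1e4      opt  lr_x1e4_x2
0       82      sgd         164
1       13      sgd          26
2       29  adagrad          58
3       27  rmsprop          54
4       93      sgd         186
5       93      sgd         186
6       38  adagrad          76
7       54  rmsprop         108
group by opt: mean(lr_x1e4_x2), mean(lr_x1e4):
         lr_x1e4_x2  lr_x1e4
opt                         
adagrad        67.0    33.50
rmsprop        81.0    40.50
sgd           140.5    70.25
take 2 rows with largest lr_x1e4:
         lr_x1e4_x2  lr_x1e4
opt                         
sgd           140.5    70.25
rmsprop        81.0    40.50
sort by lr_x1e4_x2:
         lr_x1e4_x2  lr_x1e4
opt                         
rmsprop        81.0    40.50
sgd           140.5    70.25

221.5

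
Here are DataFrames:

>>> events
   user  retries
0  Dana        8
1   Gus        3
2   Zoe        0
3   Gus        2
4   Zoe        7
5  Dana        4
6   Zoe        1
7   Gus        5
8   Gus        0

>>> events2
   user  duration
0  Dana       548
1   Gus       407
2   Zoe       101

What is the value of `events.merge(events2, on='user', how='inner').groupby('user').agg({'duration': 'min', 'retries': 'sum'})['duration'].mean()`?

merge on 'user' (how='inner') → 9 rows:
   user  retries  duration
0  Dana        8       548
1   Gus        3       407
2   Zoe        0       101
3   Gus        2       407
4   Zoe        7       101
5  Dana        4       548
6   Zoe        1       101
7   Gus        5       407
8   Gus        0       407
group by user: min(duration), sum(retries):
      duration  retries
user                   
Dana       548       12
Gus        407       10
Zoe        101        8
The mean of column 'duration' is 352.0.

352.0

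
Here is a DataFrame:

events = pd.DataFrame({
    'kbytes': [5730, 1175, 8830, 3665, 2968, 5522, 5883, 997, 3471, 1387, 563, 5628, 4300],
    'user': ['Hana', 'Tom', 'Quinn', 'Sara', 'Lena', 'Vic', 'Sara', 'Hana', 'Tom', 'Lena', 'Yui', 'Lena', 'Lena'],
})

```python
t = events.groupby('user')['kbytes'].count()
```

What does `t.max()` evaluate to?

4

group by user, count of kbytes:
user
Hana     2
Lena     4
Quinn    1
Sara     2
Tom      2
Vic      1
Yui      1
Name: kbytes, dtype: int64
The max of the resulting series is 4.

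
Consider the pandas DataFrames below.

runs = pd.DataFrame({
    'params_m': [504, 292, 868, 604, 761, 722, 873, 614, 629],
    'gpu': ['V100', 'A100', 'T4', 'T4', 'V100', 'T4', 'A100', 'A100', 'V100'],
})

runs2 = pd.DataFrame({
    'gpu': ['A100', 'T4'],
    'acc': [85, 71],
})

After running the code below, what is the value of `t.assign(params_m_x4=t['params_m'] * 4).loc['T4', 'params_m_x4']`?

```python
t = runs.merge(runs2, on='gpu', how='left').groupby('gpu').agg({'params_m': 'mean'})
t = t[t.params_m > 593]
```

merge on 'gpu' (how='left') → 9 rows:
   params_m   gpu   acc
0       504  V100   NaN
1       292  A100  85.0
2       868    T4  71.0
3       604    T4  71.0
4       761  V100   NaN
5       722    T4  71.0
6       873  A100  85.0
7       614  A100  85.0
8       629  V100   NaN
group by gpu, mean of params_m:
        params_m
gpu             
A100  593.000000
T4    731.333333
V100  631.333333
filter rows where params_m > 593:
        params_m
gpu             
T4    731.333333
V100  631.333333
add column params_m_x4 = t['params_m'] * 4:
        params_m  params_m_x4
gpu                          
T4    731.333333  2925.333333
V100  631.333333  2525.333333
The value at row 'T4', column 'params_m_x4' is 2925.33333333.

2925.33333333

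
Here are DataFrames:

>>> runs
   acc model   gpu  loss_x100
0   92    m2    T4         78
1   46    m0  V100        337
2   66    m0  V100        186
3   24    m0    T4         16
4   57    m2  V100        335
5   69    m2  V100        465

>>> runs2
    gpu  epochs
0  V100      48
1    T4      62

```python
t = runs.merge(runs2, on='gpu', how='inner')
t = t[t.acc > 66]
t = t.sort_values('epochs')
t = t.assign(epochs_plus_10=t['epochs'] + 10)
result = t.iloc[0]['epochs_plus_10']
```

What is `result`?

merge on 'gpu' (how='inner') → 6 rows:
   acc model   gpu  loss_x100  epochs
0   92    m2    T4         78      62
1   46    m0  V100        337      48
2   66    m0  V100        186      48
3   24    m0    T4         16      62
4   57    m2  V100        335      48
5   69    m2  V100        465      48
filter rows where acc > 66:
   acc model   gpu  loss_x100  epochs
0   92    m2    T4         78      62
5   69    m2  V100        465      48
sort by epochs:
   acc model   gpu  loss_x100  epochs
5   69    m2  V100        465      48
0   92    m2    T4         78      62
add column epochs_plus_10 = t['epochs'] + 10:
   acc model   gpu  loss_x100  epochs  epochs_plus_10
5   69    m2  V100        465      48              58
0   92    m2    T4         78      62              72
So iloc[0]['epochs_plus_10'] = 58.

58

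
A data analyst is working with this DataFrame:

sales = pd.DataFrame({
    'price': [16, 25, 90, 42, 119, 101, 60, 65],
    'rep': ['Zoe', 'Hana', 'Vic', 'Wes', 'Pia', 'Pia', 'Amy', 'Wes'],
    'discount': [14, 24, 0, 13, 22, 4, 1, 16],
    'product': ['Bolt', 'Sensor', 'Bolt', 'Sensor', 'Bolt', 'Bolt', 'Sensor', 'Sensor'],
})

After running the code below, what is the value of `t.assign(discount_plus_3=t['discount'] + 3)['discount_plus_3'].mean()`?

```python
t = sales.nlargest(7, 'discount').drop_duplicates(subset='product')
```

take 7 rows with largest discount:
   price   rep  discount product
1     25  Hana        24  Sensor
4    119   Pia        22    Bolt
7     65   Wes        16  Sensor
0     16   Zoe        14    Bolt
3     42   Wes        13  Sensor
5    101   Pia         4    Bolt
6     60   Amy         1  Sensor
drop duplicate product (keep=first):
   price   rep  discount product
1     25  Hana        24  Sensor
4    119   Pia        22    Bolt
add column discount_plus_3 = t['discount'] + 3:
   price   rep  discount product  discount_plus_3
1     25  Hana        24  Sensor               27
4    119   Pia        22    Bolt               25
Reading off the mean of column 'discount_plus_3', we get 26.0.

26.0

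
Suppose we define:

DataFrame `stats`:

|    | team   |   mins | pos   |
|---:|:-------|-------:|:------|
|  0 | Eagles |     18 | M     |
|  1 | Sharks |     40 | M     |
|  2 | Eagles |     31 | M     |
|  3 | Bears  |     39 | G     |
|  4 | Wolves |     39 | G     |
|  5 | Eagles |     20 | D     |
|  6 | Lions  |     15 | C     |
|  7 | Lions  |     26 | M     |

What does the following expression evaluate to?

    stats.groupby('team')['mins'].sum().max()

69

group by team, sum of mins:
team
Bears     39
Eagles    69
Lions     41
Sharks    40
Wolves    39
Name: mins, dtype: int64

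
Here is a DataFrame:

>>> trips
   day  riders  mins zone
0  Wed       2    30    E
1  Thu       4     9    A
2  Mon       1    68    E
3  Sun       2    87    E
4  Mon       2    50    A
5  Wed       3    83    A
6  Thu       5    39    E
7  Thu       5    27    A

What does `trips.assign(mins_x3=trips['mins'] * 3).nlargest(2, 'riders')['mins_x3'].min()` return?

add column mins_x3 = trips['mins'] * 3:
   day  riders  mins zone  mins_x3
0  Wed       2    30    E       90
1  Thu       4     9    A       27
2  Mon       1    68    E      204
3  Sun       2    87    E      261
4  Mon       2    50    A      150
5  Wed       3    83    A      249
6  Thu       5    39    E      117
7  Thu       5    27    A       81
take 2 rows with largest riders:
   day  riders  mins zone  mins_x3
6  Thu       5    39    E      117
7  Thu       5    27    A       81
Finally, min of column 'mins_x3' = 81.

81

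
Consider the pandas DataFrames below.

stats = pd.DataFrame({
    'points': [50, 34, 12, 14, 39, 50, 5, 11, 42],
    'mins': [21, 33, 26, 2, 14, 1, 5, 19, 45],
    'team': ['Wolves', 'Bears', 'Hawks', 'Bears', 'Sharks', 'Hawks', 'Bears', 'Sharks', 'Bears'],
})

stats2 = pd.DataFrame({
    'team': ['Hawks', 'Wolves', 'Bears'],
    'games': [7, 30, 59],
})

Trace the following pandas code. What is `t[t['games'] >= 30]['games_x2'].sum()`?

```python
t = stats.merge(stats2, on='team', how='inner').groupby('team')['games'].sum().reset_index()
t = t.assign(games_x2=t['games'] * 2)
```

merge on 'team' (how='inner') → 7 rows:
   points  mins    team  games
0      50    21  Wolves     30
1      34    33   Bears     59
2      12    26   Hawks      7
3      14     2   Bears     59
4      50     1   Hawks      7
5       5     5   Bears     59
6      42    45   Bears     59
group by team, sum of games:
team
Bears     236
Hawks      14
Wolves     30
Name: games, dtype: int64
reset_index():
     team  games
0   Bears    236
1   Hawks     14
2  Wolves     30
add column games_x2 = t['games'] * 2:
     team  games  games_x2
0   Bears    236       472
1   Hawks     14        28
2  Wolves     30        60
filter rows where games >= 30:
     team  games  games_x2
0   Bears    236       472
2  Wolves     30        60
Reading off the sum of column 'games_x2', we get 532.

532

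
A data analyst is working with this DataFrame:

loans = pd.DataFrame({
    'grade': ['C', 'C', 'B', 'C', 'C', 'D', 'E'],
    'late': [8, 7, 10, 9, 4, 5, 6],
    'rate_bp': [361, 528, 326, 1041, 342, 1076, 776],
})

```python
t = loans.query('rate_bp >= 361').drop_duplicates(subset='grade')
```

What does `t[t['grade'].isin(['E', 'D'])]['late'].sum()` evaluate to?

filter rows where rate_bp >= 361:
  grade  late  rate_bp
0     C     8      361
1     C     7      528
3     C     9     1041
5     D     5     1076
6     E     6      776
drop duplicate grade (keep=first):
  grade  late  rate_bp
0     C     8      361
5     D     5     1076
6     E     6      776
filter rows where grade in ['E', 'D']:
  grade  late  rate_bp
5     D     5     1076
6     E     6      776
Reading off the sum of column 'late', we get 11.

11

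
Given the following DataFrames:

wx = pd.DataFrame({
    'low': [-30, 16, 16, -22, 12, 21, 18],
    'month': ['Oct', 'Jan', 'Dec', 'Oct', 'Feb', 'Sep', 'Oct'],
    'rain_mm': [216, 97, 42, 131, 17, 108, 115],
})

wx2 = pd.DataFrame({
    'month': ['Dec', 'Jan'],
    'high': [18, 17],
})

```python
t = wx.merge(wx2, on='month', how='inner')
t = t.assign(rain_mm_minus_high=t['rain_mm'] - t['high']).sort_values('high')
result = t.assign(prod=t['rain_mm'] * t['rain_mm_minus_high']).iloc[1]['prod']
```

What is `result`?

1008

merge on 'month' (how='inner') → 2 rows:
   low month  rain_mm  high
0   16   Jan       97    17
1   16   Dec       42    18
add column rain_mm_minus_high = t['rain_mm'] - t['high']:
   low month  rain_mm  high  rain_mm_minus_high
0   16   Jan       97    17                  80
1   16   Dec       42    18                  24
sort by high:
   low month  rain_mm  high  rain_mm_minus_high
0   16   Jan       97    17                  80
1   16   Dec       42    18                  24
add column prod = t['rain_mm'] * t['rain_mm_minus_high']:
   low month  rain_mm  high  rain_mm_minus_high  prod
0   16   Jan       97    17                  80  7760
1   16   Dec       42    18                  24  1008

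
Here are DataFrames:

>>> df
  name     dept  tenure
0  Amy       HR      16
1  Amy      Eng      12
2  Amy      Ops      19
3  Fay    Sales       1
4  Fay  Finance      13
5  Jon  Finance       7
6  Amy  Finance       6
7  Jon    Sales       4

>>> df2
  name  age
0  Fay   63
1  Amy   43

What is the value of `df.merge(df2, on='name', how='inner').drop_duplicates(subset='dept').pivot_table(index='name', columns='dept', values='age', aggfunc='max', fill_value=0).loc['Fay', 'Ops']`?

merge on 'name' (how='inner') → 6 rows:
  name     dept  tenure  age
0  Amy       HR      16   43
1  Amy      Eng      12   43
2  Amy      Ops      19   43
3  Fay    Sales       1   63
4  Fay  Finance      13   63
5  Amy  Finance       6   43
drop duplicate dept (keep=first):
  name     dept  tenure  age
0  Amy       HR      16   43
1  Amy      Eng      12   43
2  Amy      Ops      19   43
3  Fay    Sales       1   63
4  Fay  Finance      13   63
pivot: rows=name, cols=dept, max(age):
dept  Eng  Finance  HR  Ops  Sales
name                              
Amy    43        0  43   43      0
Fay     0       63   0    0     63
Taking the value at row 'Fay', column 'Ops' gives 0.

0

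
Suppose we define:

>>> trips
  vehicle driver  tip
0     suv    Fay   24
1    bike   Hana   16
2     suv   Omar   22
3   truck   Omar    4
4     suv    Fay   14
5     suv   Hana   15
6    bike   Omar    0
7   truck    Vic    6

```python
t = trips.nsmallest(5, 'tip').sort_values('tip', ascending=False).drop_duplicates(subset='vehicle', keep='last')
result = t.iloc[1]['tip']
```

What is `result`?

take 5 rows with smallest tip:
  vehicle driver  tip
6    bike   Omar    0
3   truck   Omar    4
7   truck    Vic    6
4     suv    Fay   14
5     suv   Hana   15
sort by tip descending:
  vehicle driver  tip
5     suv   Hana   15
4     suv    Fay   14
7   truck    Vic    6
3   truck   Omar    4
6    bike   Omar    0
drop duplicate vehicle (keep=last):
  vehicle driver  tip
4     suv    Fay   14
3   truck   Omar    4
6    bike   Omar    0
The value at position 1, column 'tip' is 4.

4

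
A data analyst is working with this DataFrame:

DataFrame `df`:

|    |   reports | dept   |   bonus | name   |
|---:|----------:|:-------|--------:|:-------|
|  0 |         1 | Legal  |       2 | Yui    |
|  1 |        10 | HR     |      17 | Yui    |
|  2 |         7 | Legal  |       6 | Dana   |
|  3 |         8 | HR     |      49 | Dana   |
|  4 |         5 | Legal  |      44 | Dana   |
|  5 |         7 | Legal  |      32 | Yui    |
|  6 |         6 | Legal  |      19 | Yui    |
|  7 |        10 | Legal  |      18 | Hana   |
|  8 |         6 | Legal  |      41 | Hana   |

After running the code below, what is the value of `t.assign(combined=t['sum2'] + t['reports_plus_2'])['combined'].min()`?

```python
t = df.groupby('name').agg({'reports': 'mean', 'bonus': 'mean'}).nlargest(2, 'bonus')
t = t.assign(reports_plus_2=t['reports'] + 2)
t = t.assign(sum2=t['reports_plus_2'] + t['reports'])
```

group by name: mean(reports), mean(bonus):
       reports  bonus
name                 
Dana  6.666667   33.0
Hana  8.000000   29.5
Yui   6.000000   17.5
take 2 rows with largest bonus:
       reports  bonus
name                 
Dana  6.666667   33.0
Hana  8.000000   29.5
add column reports_plus_2 = t['reports'] + 2:
       reports  bonus  reports_plus_2
name                                 
Dana  6.666667   33.0        8.666667
Hana  8.000000   29.5       10.000000
add column sum2 = t['reports_plus_2'] + t['reports']:
       reports  bonus  reports_plus_2       sum2
name                                            
Dana  6.666667   33.0        8.666667  15.333333
Hana  8.000000   29.5       10.000000  18.000000
add column combined = t['sum2'] + t['reports_plus_2']:
       reports  bonus  reports_plus_2       sum2  combined
name                                                      
Dana  6.666667   33.0        8.666667  15.333333      24.0
Hana  8.000000   29.5       10.000000  18.000000      28.0

24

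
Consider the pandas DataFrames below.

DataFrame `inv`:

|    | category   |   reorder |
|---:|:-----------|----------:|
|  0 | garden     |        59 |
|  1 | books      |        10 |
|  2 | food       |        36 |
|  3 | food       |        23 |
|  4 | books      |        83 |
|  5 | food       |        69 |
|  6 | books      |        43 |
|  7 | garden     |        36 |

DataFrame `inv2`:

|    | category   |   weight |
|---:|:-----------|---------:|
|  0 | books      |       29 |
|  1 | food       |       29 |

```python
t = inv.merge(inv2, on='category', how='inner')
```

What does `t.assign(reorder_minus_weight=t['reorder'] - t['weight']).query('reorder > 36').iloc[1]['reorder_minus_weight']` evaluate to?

40

merge on 'category' (how='inner') → 6 rows:
  category  reorder  weight
0    books       10      29
1     food       36      29
2     food       23      29
3    books       83      29
4     food       69      29
5    books       43      29
add column reorder_minus_weight = t['reorder'] - t['weight']:
  category  reorder  weight  reorder_minus_weight
0    books       10      29                   -19
1     food       36      29                     7
2     food       23      29                    -6
3    books       83      29                    54
4     food       69      29                    40
5    books       43      29                    14
filter rows where reorder > 36:
  category  reorder  weight  reorder_minus_weight
3    books       83      29                    54
4     food       69      29                    40
5    books       43      29                    14
Finally, value at position 1, column 'reorder_minus_weight' = 40.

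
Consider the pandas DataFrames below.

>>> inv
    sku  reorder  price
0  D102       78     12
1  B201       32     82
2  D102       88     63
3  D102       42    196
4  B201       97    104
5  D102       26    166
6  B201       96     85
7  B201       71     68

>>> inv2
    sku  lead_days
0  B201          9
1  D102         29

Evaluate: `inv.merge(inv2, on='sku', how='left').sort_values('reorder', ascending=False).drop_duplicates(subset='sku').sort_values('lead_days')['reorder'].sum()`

merge on 'sku' (how='left') → 8 rows:
    sku  reorder  price  lead_days
0  D102       78     12         29
1  B201       32     82          9
2  D102       88     63         29
3  D102       42    196         29
4  B201       97    104          9
5  D102       26    166         29
6  B201       96     85          9
7  B201       71     68          9
sort by reorder descending:
    sku  reorder  price  lead_days
4  B201       97    104          9
6  B201       96     85          9
2  D102       88     63         29
0  D102       78     12         29
7  B201       71     68          9
3  D102       42    196         29
1  B201       32     82          9
5  D102       26    166         29
drop duplicate sku (keep=first):
    sku  reorder  price  lead_days
4  B201       97    104          9
2  D102       88     63         29
sort by lead_days:
    sku  reorder  price  lead_days
4  B201       97    104          9
2  D102       88     63         29
sum of column 'reorder' → 185

185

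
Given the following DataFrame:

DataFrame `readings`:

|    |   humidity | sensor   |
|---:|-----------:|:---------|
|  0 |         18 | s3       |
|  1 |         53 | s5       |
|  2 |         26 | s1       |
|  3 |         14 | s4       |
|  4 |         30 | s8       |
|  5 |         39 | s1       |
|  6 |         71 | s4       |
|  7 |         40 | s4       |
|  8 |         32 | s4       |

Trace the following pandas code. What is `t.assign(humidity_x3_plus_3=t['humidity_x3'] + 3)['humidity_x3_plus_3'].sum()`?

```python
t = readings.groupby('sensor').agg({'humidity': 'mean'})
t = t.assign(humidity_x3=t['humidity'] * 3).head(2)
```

group by sensor, mean of humidity:
        humidity
sensor          
s1         32.50
s3         18.00
s4         39.25
s5         53.00
s8         30.00
add column humidity_x3 = t['humidity'] * 3:
        humidity  humidity_x3
sensor                       
s1         32.50        97.50
s3         18.00        54.00
s4         39.25       117.75
s5         53.00       159.00
s8         30.00        90.00
take first 2 rows:
        humidity  humidity_x3
sensor                       
s1          32.5         97.5
s3          18.0         54.0
add column humidity_x3_plus_3 = t['humidity_x3'] + 3:
        humidity  humidity_x3  humidity_x3_plus_3
sensor                                           
s1          32.5         97.5               100.5
s3          18.0         54.0                57.0

157.5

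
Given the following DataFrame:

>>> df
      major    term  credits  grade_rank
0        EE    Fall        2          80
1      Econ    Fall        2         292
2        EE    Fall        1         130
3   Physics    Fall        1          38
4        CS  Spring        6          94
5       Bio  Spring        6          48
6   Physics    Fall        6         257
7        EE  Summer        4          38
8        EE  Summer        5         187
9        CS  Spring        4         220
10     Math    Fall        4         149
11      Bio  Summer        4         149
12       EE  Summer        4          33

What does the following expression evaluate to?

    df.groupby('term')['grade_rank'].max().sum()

group by term, max of grade_rank:
term
Fall      292
Spring    220
Summer    187
Name: grade_rank, dtype: int64

699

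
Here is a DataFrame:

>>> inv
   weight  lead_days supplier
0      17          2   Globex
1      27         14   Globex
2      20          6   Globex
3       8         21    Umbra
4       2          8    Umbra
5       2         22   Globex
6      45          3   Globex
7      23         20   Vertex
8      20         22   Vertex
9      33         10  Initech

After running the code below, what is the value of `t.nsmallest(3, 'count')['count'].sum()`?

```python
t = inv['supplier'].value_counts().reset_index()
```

5

value_counts of supplier:
supplier
Globex     5
Umbra      2
Vertex     2
Initech    1
Name: count, dtype: int64
reset_index():
  supplier  count
0   Globex      5
1    Umbra      2
2   Vertex      2
3  Initech      1
take 3 rows with smallest count:
  supplier  count
3  Initech      1
1    Umbra      2
2   Vertex      2
sum of column 'count' → 5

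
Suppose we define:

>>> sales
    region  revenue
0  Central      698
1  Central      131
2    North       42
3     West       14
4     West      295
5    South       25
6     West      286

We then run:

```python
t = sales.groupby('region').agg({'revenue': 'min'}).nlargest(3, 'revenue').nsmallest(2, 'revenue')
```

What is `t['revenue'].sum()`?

67

group by region, min of revenue:
         revenue
region          
Central      131
North         42
South         25
West          14
take 3 rows with largest revenue:
         revenue
region          
Central      131
North         42
South         25
take 2 rows with smallest revenue:
        revenue
region         
South        25
North        42
So sum() = 67.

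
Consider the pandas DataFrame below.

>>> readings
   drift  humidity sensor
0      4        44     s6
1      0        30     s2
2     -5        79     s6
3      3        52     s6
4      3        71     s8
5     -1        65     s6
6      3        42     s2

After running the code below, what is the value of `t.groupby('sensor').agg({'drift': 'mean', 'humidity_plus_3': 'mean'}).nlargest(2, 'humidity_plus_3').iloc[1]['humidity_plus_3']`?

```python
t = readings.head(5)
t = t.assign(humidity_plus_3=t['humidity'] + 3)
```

take first 5 rows:
   drift  humidity sensor
0      4        44     s6
1      0        30     s2
2     -5        79     s6
3      3        52     s6
4      3        71     s8
add column humidity_plus_3 = t['humidity'] + 3:
   drift  humidity sensor  humidity_plus_3
0      4        44     s6               47
1      0        30     s2               33
2     -5        79     s6               82
3      3        52     s6               55
4      3        71     s8               74
group by sensor: mean(drift), mean(humidity_plus_3):
           drift  humidity_plus_3
sensor                           
s2      0.000000        33.000000
s6      0.666667        61.333333
s8      3.000000        74.000000
take 2 rows with largest humidity_plus_3:
           drift  humidity_plus_3
sensor                           
s8      3.000000        74.000000
s6      0.666667        61.333333
Taking the value at position 1, column 'humidity_plus_3' gives 61.3333333333.

61.3333333333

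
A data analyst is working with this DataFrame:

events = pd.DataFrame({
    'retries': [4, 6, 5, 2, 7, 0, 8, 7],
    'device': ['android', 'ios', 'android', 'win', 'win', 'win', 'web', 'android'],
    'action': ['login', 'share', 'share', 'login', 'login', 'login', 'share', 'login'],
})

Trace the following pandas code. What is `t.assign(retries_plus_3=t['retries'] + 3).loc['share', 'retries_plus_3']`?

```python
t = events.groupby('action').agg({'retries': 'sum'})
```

22

group by action, sum of retries:
        retries
action         
login        20
share        19
add column retries_plus_3 = t['retries'] + 3:
        retries  retries_plus_3
action                         
login        20              23
share        19              22
The value at row 'share', column 'retries_plus_3' is 22.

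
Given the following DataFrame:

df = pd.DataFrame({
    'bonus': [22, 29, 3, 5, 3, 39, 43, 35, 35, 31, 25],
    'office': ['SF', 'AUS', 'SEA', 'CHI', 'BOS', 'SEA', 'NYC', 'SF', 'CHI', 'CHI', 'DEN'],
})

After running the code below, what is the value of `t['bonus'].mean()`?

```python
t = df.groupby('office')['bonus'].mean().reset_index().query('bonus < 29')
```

group by office, mean of bonus:
office
AUS    29.000000
BOS     3.000000
CHI    23.666667
DEN    25.000000
NYC    43.000000
SEA    21.000000
SF     28.500000
Name: bonus, dtype: float64
reset_index():
  office      bonus
0    AUS  29.000000
1    BOS   3.000000
2    CHI  23.666667
3    DEN  25.000000
4    NYC  43.000000
5    SEA  21.000000
6     SF  28.500000
filter rows where bonus < 29:
  office      bonus
1    BOS   3.000000
2    CHI  23.666667
3    DEN  25.000000
5    SEA  21.000000
6     SF  28.500000
Then the mean of column 'bonus': 20.2333333333

20.2333333333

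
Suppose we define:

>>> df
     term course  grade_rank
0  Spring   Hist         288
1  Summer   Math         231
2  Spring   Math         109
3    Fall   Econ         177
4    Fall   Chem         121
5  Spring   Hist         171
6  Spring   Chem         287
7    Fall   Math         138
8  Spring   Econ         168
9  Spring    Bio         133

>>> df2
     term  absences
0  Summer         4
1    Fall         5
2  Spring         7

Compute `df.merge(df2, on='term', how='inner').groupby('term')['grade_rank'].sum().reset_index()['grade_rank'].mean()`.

merge on 'term' (how='inner') → 10 rows:
     term course  grade_rank  absences
0  Spring   Hist         288         7
1  Summer   Math         231         4
2  Spring   Math         109         7
3    Fall   Econ         177         5
4    Fall   Chem         121         5
5  Spring   Hist         171         7
6  Spring   Chem         287         7
7    Fall   Math         138         5
8  Spring   Econ         168         7
9  Spring    Bio         133         7
group by term, sum of grade_rank:
term
Fall       436
Spring    1156
Summer     231
Name: grade_rank, dtype: int64
reset_index():
     term  grade_rank
0    Fall         436
1  Spring        1156
2  Summer         231
Then the mean of column 'grade_rank': 607.666666667

607.666666667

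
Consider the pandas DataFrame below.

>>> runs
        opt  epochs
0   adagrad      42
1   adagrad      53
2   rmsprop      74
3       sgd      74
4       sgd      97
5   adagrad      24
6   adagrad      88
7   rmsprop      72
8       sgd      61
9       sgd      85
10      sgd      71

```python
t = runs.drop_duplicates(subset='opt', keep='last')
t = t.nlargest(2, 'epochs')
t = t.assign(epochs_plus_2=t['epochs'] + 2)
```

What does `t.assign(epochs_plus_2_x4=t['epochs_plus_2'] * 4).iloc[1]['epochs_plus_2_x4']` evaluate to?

drop duplicate opt (keep=last):
        opt  epochs
6   adagrad      88
7   rmsprop      72
10      sgd      71
take 2 rows with largest epochs:
       opt  epochs
6  adagrad      88
7  rmsprop      72
add column epochs_plus_2 = t['epochs'] + 2:
       opt  epochs  epochs_plus_2
6  adagrad      88             90
7  rmsprop      72             74
add column epochs_plus_2_x4 = t['epochs_plus_2'] * 4:
       opt  epochs  epochs_plus_2  epochs_plus_2_x4
6  adagrad      88             90               360
7  rmsprop      72             74               296
Finally, value at position 1, column 'epochs_plus_2_x4' = 296.

296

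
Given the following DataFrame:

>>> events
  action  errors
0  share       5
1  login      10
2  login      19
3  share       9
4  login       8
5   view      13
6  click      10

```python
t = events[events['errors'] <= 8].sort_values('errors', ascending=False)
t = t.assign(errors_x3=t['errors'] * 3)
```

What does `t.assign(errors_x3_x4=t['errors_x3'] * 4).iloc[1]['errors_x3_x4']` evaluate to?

filter rows where errors <= 8:
  action  errors
0  share       5
4  login       8
sort by errors descending:
  action  errors
4  login       8
0  share       5
add column errors_x3 = t['errors'] * 3:
  action  errors  errors_x3
4  login       8         24
0  share       5         15
add column errors_x3_x4 = t['errors_x3'] * 4:
  action  errors  errors_x3  errors_x3_x4
4  login       8         24            96
0  share       5         15            60

60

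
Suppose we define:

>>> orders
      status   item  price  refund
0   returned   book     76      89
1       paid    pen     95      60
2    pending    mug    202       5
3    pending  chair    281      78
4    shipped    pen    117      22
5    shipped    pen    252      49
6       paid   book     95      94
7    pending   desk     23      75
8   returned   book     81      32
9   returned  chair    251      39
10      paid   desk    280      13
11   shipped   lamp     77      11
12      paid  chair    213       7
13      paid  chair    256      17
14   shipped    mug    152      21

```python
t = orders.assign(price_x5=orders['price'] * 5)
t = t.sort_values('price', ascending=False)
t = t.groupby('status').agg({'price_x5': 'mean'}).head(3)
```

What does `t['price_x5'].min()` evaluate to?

add column price_x5 = orders['price'] * 5:
      status   item  price  refund  price_x5
0   returned   book     76      89       380
1       paid    pen     95      60       475
2    pending    mug    202       5      1010
3    pending  chair    281      78      1405
4    shipped    pen    117      22       585
5    shipped    pen    252      49      1260
6       paid   book     95      94       475
7    pending   desk     23      75       115
8   returned   book     81      32       405
9   returned  chair    251      39      1255
10      paid   desk    280      13      1400
11   shipped   lamp     77      11       385
12      paid  chair    213       7      1065
13      paid  chair    256      17      1280
14   shipped    mug    152      21       760
sort by price descending:
      status   item  price  refund  price_x5
3    pending  chair    281      78      1405
10      paid   desk    280      13      1400
13      paid  chair    256      17      1280
5    shipped    pen    252      49      1260
9   returned  chair    251      39      1255
12      paid  chair    213       7      1065
2    pending    mug    202       5      1010
14   shipped    mug    152      21       760
4    shipped    pen    117      22       585
1       paid    pen     95      60       475
6       paid   book     95      94       475
8   returned   book     81      32       405
11   shipped   lamp     77      11       385
0   returned   book     76      89       380
7    pending   desk     23      75       115
group by status, mean of price_x5:
            price_x5
status              
paid      939.000000
pending   843.333333
returned  680.000000
shipped   747.500000
take first 3 rows:
            price_x5
status              
paid      939.000000
pending   843.333333
returned  680.000000

680.0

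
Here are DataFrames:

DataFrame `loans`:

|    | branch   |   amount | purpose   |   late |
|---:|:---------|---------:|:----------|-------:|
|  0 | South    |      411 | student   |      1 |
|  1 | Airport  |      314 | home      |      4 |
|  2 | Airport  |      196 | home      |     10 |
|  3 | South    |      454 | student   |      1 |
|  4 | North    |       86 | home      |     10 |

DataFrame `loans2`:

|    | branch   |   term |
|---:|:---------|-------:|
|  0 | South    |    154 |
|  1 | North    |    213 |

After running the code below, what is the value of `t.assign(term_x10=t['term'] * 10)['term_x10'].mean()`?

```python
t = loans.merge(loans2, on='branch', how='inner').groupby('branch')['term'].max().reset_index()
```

1835.0

merge on 'branch' (how='inner') → 3 rows:
  branch  amount  purpose  late  term
0  South     411  student     1   154
1  South     454  student     1   154
2  North      86     home    10   213
group by branch, max of term:
branch
North    213
South    154
Name: term, dtype: int64
reset_index():
  branch  term
0  North   213
1  South   154
add column term_x10 = t['term'] * 10:
  branch  term  term_x10
0  North   213      2130
1  South   154      1540
Finally, mean of column 'term_x10' = 1835.0.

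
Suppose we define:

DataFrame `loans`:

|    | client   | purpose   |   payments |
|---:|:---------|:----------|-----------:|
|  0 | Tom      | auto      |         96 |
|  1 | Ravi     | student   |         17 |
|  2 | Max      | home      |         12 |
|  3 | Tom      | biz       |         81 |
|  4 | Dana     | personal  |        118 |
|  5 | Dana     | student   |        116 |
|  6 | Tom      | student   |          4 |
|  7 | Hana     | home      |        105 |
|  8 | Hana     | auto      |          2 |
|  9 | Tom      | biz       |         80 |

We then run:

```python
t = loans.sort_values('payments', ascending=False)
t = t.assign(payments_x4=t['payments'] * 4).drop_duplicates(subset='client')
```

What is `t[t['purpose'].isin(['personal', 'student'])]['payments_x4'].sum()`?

540

sort by payments descending:
  client   purpose  payments
4   Dana  personal       118
5   Dana   student       116
7   Hana      home       105
0    Tom      auto        96
3    Tom       biz        81
9    Tom       biz        80
1   Ravi   student        17
2    Max      home        12
6    Tom   student         4
8   Hana      auto         2
add column payments_x4 = t['payments'] * 4:
  client   purpose  payments  payments_x4
4   Dana  personal       118          472
5   Dana   student       116          464
7   Hana      home       105          420
0    Tom      auto        96          384
3    Tom       biz        81          324
9    Tom       biz        80          320
1   Ravi   student        17           68
2    Max      home        12           48
6    Tom   student         4           16
8   Hana      auto         2            8
drop duplicate client (keep=first):
  client   purpose  payments  payments_x4
4   Dana  personal       118          472
7   Hana      home       105          420
0    Tom      auto        96          384
1   Ravi   student        17           68
2    Max      home        12           48
filter rows where purpose in ['personal', 'student']:
  client   purpose  payments  payments_x4
4   Dana  personal       118          472
1   Ravi   student        17           68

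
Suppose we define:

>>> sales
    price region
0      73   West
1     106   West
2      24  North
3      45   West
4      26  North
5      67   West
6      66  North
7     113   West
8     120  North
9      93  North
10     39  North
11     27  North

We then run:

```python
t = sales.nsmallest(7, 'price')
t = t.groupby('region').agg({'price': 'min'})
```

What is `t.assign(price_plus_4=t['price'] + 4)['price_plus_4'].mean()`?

take 7 rows with smallest price:
    price region
2      24  North
4      26  North
11     27  North
10     39  North
3      45   West
6      66  North
5      67   West
group by region, min of price:
        price
region       
North      24
West       45
add column price_plus_4 = t['price'] + 4:
        price  price_plus_4
region                     
North      24            28
West       45            49
So mean() = 38.5.

38.5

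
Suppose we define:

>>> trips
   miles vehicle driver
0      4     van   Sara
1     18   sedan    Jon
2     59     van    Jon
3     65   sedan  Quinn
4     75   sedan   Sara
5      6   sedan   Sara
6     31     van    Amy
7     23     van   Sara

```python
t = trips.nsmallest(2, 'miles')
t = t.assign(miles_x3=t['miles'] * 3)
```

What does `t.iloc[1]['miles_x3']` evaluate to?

take 2 rows with smallest miles:
   miles vehicle driver
0      4     van   Sara
5      6   sedan   Sara
add column miles_x3 = t['miles'] * 3:
   miles vehicle driver  miles_x3
0      4     van   Sara        12
5      6   sedan   Sara        18
Taking the value at position 1, column 'miles_x3' gives 18.

18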